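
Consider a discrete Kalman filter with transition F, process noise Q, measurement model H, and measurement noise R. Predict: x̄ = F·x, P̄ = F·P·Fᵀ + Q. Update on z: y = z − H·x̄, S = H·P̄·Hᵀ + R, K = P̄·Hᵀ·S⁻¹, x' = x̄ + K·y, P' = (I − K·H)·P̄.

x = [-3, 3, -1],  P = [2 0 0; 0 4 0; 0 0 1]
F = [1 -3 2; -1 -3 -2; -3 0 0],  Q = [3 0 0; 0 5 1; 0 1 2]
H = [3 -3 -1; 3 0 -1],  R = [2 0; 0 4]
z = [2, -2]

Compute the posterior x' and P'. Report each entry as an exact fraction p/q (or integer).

x' = [983/135476, -94305/67738, 315181/135476]
P' = [222111/135476 31323/67738 490749/135476; 31323/67738 22261/33869 4969/67738; 490749/135476 4969/67738 1481191/135476]

x̄ = F·x = [-14, -4, 9]
P̄ = F·P·Fᵀ + Q = [45 30 -6; 30 47 7; -6 7 20]
y = z − H·x̄ = [41, 49]
S = H·P̄·Hᵀ + R = [388 212; 212 465]
K = P̄·Hᵀ·S⁻¹ = [-6177/135476 10974/33869; -22283/67738 11125/33869; -19379/135476 -559/33869]
x' = x̄ + K·y = [983/135476, -94305/67738, 315181/135476]
P' = (I − K·H)·P̄ = [222111/135476 31323/67738 490749/135476; 31323/67738 22261/33869 4969/67738; 490749/135476 4969/67738 1481191/135476]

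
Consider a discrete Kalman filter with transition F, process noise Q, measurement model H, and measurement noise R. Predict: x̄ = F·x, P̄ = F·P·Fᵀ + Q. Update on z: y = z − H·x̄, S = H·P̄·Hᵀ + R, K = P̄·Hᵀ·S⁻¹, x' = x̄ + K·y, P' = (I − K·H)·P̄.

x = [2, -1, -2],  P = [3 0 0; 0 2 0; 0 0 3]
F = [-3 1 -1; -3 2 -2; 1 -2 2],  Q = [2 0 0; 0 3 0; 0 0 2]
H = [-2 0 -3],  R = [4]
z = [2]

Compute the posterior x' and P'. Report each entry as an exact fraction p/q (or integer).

x' = [-597/137, -652/137, 296/137]
P' = [4537/137 5212/137 -3010/137; 5212/137 6681/137 -3492/137; -3010/137 -3492/137 2056/137]

x̄ = F·x = [-5, -4, 0]
P̄ = F·P·Fᵀ + Q = [34 37 -19; 37 50 -29; -19 -29 25]
y = z − H·x̄ = [-8]
S = H·P̄·Hᵀ + R = [137]
K = P̄·Hᵀ·S⁻¹ = [-11/137; 13/137; -37/137]
x' = x̄ + K·y = [-597/137, -652/137, 296/137]
P' = (I − K·H)·P̄ = [4537/137 5212/137 -3010/137; 5212/137 6681/137 -3492/137; -3010/137 -3492/137 2056/137]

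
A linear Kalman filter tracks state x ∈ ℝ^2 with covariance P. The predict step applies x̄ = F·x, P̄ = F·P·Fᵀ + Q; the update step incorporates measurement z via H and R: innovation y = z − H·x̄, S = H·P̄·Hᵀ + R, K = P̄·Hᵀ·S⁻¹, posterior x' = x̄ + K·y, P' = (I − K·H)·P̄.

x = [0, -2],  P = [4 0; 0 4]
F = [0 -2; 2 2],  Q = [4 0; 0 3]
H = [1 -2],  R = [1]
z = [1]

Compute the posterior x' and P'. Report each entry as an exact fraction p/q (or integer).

x̄ = F·x = [4, -4]
P̄ = F·P·Fᵀ + Q = [20 -16; -16 35]
y = z − H·x̄ = [-11]
S = H·P̄·Hᵀ + R = [225]
K = P̄·Hᵀ·S⁻¹ = [52/225; -86/225]
x' = x̄ + K·y = [328/225, 46/225]
P' = (I − K·H)·P̄ = [1796/225 872/225; 872/225 479/225]

x' = [328/225, 46/225]
P' = [1796/225 872/225; 872/225 479/225]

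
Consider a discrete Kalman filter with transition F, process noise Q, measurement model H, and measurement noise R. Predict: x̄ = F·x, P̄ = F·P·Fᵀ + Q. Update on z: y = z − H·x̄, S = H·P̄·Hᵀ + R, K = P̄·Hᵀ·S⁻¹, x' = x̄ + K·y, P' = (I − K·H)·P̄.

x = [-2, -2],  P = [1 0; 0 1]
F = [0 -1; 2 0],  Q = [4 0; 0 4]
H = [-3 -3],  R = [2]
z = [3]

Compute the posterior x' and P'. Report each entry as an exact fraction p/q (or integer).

x̄ = F·x = [2, -4]
P̄ = F·P·Fᵀ + Q = [5 0; 0 8]
y = z − H·x̄ = [-3]
S = H·P̄·Hᵀ + R = [119]
K = P̄·Hᵀ·S⁻¹ = [-15/119; -24/119]
x' = x̄ + K·y = [283/119, -404/119]
P' = (I − K·H)·P̄ = [370/119 -360/119; -360/119 376/119]

x' = [283/119, -404/119]
P' = [370/119 -360/119; -360/119 376/119]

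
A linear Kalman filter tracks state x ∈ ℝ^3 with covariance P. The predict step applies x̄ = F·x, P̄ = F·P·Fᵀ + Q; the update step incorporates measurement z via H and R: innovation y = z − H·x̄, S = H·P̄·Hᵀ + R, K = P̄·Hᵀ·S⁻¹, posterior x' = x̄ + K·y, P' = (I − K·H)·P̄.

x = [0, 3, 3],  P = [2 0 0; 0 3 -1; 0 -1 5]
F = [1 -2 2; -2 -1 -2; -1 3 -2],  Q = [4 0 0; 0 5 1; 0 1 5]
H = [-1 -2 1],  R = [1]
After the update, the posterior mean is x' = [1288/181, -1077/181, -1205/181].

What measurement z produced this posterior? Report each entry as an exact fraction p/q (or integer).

x̄ = F·x = [0, -9, 3]
P̄ = F·P·Fᵀ + Q = [46 -20 -50; -20 32 20; -50 20 66]
S = H·P̄·Hᵀ + R = [181]
K = P̄·Hᵀ·S⁻¹ = [-56/181; -24/181; 76/181]
x' − x̄ = [1288/181, 552/181, -1748/181] = K·y
y = (KᵀK)⁻¹·Kᵀ·(x' − x̄) = [-23]
z = y + H·x̄ = [-23] + [21] = [-2]

z = [-2]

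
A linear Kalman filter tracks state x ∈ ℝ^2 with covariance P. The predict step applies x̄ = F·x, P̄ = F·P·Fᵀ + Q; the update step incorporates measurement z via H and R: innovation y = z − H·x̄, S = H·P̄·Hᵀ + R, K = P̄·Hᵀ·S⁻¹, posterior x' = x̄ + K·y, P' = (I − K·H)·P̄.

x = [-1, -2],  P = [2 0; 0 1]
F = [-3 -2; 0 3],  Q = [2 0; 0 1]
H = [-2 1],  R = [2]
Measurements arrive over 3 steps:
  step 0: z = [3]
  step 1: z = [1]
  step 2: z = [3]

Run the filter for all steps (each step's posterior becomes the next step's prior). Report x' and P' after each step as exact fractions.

step 0: x' = [-53/22, -13/6], P' = [21/11 3; 3 19/3]
step 1: x' = [33085/42376, 13063/5297], P' = [19995/21188 6268/5297; 6268/5297 15638/5297]
step 2: x' = [-2569613/4082656, 11466023/6123984], P' = [1941489/2041328 1225567/1020664; 1225567/1020664 4569739/1530996]

step 0: x̄ = F·x = [7, -6]
step 0: P̄ = F·P·Fᵀ + Q = [24 -6; -6 10]
step 0: y = z − H·x̄ = [23]
step 0: S = H·P̄·Hᵀ + R = [132]
step 0: K = P̄·Hᵀ·S⁻¹ = [-9/22; 1/6]
step 0: x' = x̄ + K·y = [-53/22, -13/6]
step 0: P' = (I − K·H)·P̄ = [21/11 3; 3 19/3]
step 1: x̄ = F·x = [763/66, -13/2]
step 1: P̄ = F·P·Fᵀ + Q = [2657/33 -65; -65 58]
step 1: y = z − H·x̄ = [2021/66]
step 1: S = H·P̄·Hᵀ + R = [21188/33]
step 1: K = P̄·Hᵀ·S⁻¹ = [-7459/21188; 1551/5297]
step 1: x' = x̄ + K·y = [33085/42376, 13063/5297]
step 1: P' = (I − K·H)·P̄ = [19995/21188 6268/5297; 6268/5297 15638/5297]
step 2: x̄ = F·x = [-308263/42376, 39189/5297]
step 2: P̄ = F·P·Fᵀ + Q = [773403/21188 -150240/5297; -150240/5297 146039/5297]
step 2: y = z − H·x̄ = [-401455/21188]
step 2: S = H·P̄·Hᵀ + R = [1530996/5297]
step 2: K = P̄·Hᵀ·S⁻¹ = [-357961/1020664; 446519/1530996]
step 2: x' = x̄ + K·y = [-2569613/4082656, 11466023/6123984]
step 2: P' = (I − K·H)·P̄ = [1941489/2041328 1225567/1020664; 1225567/1020664 4569739/1530996]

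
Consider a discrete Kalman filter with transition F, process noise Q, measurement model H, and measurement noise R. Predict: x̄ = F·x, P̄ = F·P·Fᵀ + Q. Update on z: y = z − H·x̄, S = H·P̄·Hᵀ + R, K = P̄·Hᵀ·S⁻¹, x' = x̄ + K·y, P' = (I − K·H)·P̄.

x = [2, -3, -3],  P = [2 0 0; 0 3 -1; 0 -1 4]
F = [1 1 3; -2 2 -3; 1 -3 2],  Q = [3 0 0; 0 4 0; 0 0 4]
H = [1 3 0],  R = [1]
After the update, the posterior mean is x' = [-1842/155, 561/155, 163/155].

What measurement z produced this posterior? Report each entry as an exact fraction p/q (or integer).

z = [-1]

x̄ = F·x = [-10, -1, 5]
P̄ = F·P·Fᵀ + Q = [38 -37 24; -37 72 -59; 24 -59 61]
S = H·P̄·Hᵀ + R = [465]
K = P̄·Hᵀ·S⁻¹ = [-73/465; 179/465; -51/155]
x' − x̄ = [-292/155, 716/155, -612/155] = K·y
y = (KᵀK)⁻¹·Kᵀ·(x' − x̄) = [12]
z = y + H·x̄ = [12] + [-13] = [-1]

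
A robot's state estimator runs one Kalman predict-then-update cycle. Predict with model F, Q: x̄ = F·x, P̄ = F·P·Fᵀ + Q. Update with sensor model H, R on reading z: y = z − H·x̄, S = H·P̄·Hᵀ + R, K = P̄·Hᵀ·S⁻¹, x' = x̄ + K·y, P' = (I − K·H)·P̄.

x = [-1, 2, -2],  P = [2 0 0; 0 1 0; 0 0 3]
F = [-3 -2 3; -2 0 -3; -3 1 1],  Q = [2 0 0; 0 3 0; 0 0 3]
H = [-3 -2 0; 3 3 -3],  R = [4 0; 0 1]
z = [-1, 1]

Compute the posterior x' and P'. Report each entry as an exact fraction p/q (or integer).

x̄ = F·x = [-7, 8, 3]
P̄ = F·P·Fᵀ + Q = [51 -15 25; -15 38 3; 25 3 25]
y = z − H·x̄ = [-6, 7]
S = H·P̄·Hᵀ + R = [435 -219; -219 253]
K = P̄·Hᵀ·S⁻¹ = [-3982/10349 -2097/10349; 5297/62094 6437/20698; -3087/10349 -2304/10349]
x' = x̄ + K·y = [-63230/10349, 200049/20698, 33441/10349]
P' = (I − K·H)·P̄ = [107214/10349 -152857/10349 -44944/10349; -152857/10349 1365119/62094 73590/10349; -44944/10349 73590/10349 29414/10349]

x' = [-63230/10349, 200049/20698, 33441/10349]
P' = [107214/10349 -152857/10349 -44944/10349; -152857/10349 1365119/62094 73590/10349; -44944/10349 73590/10349 29414/10349]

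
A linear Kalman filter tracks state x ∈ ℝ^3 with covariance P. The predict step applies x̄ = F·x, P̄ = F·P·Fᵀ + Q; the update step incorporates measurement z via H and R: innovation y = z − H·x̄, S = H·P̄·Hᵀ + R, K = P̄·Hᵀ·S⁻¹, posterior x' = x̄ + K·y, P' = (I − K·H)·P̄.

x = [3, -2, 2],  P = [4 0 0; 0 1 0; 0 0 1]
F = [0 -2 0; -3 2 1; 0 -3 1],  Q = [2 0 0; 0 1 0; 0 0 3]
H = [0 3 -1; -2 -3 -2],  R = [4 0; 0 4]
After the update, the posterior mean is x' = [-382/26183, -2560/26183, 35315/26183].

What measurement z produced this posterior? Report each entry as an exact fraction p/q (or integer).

z = [-1, -2]

x̄ = F·x = [4, -11, 8]
P̄ = F·P·Fᵀ + Q = [6 -4 6; -4 42 -5; 6 -5 13]
S = H·P̄·Hᵀ + R = [425 -301; -301 398]
K = P̄·Hᵀ·S⁻¹ = [-3592/26183 -3506/26183; 19630/78549 -6469/78549; -18067/78549 -18203/78549]
x' − x̄ = [-105114/26183, 285453/26183, -174149/26183] = K·y
y = (KᵀK)⁻¹·Kᵀ·(x' − x̄) = [40, -11]
z = y + H·x̄ = [40, -11] + [-41, 9] = [-1, -2]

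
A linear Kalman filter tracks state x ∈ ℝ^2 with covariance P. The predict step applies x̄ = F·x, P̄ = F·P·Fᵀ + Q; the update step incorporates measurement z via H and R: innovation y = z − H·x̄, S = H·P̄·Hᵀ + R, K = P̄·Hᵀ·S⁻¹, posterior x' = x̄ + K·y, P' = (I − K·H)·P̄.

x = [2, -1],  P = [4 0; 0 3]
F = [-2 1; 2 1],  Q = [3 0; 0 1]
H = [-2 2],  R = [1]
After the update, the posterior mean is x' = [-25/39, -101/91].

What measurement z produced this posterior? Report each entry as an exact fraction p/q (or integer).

x̄ = F·x = [-5, 3]
P̄ = F·P·Fᵀ + Q = [22 -13; -13 20]
S = H·P̄·Hᵀ + R = [273]
K = P̄·Hᵀ·S⁻¹ = [-10/39; 22/91]
x' − x̄ = [170/39, -374/91] = K·y
y = (KᵀK)⁻¹·Kᵀ·(x' − x̄) = [-17]
z = y + H·x̄ = [-17] + [16] = [-1]

z = [-1]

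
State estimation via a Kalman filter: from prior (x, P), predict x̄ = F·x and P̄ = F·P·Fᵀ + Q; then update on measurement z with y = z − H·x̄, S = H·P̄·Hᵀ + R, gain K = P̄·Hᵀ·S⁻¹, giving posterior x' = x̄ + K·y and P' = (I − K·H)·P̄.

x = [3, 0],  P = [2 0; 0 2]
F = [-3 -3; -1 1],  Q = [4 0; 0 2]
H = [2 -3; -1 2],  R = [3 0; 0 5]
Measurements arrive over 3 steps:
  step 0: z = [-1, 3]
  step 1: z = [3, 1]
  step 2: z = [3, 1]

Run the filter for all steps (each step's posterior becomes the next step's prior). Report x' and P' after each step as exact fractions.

step 0: x' = [-6613/1517, -3351/1517], P' = [14280/1517 8640/1517; 8640/1517 5610/1517]
step 1: x' = [27087696/7126733, 11684452/7126733], P' = [51919422/7126733 29954646/7126733; 29954646/7126733 18973088/7126733]
step 2: x' = [6002493084/25059462901, -824971190/1474086053], P' = [183320104134/25059462901 6225944886/1474086053; 6225944886/1474086053 3944236608/1474086053]

step 0: x̄ = F·x = [-9, -3]
step 0: P̄ = F·P·Fᵀ + Q = [40 0; 0 6]
step 0: y = z − H·x̄ = [8, 0]
step 0: S = H·P̄·Hᵀ + R = [217 -116; -116 69]
step 0: K = P̄·Hᵀ·S⁻¹ = [880/1517 600/1517; 150/1517 516/1517]
step 0: x' = x̄ + K·y = [-6613/1517, -3351/1517]
step 0: P' = (I − K·H)·P̄ = [14280/1517 8640/1517; 8640/1517 5610/1517]
step 1: x̄ = F·x = [29892/1517, 3262/1517]
step 1: P̄ = F·P·Fᵀ + Q = [340598/1517 26010/1517; 26010/1517 5644/1517]
step 1: y = z − H·x̄ = [-45447/1517, 24885/1517]
step 1: S = H·P̄·Hᵀ + R = [1105619/1517 -532990/1517; -532990/1517 266719/1517]
step 1: K = P̄·Hᵀ·S⁻¹ = [4658302/7126733 1597974/7126733; 996676/7126733 1598306/7126733]
step 1: x' = x̄ + K·y = [27087696/7126733, 11684452/7126733]
step 1: P' = (I − K·H)·P̄ = [51919422/7126733 29954646/7126733; 29954646/7126733 18973088/7126733]
step 2: x̄ = F·x = [-116316444/7126733, -15403244/7126733]
step 2: P̄ = F·P·Fᵀ + Q = [1205723150/7126733 98839002/7126733; 98839002/7126733 25236684/7126733]
step 2: y = z − H·x̄ = [207803355/7126733, -78383223/7126733]
step 2: S = H·P̄·Hᵀ + R = [3885334931/7126733 -1870993390/7126733; -1870993390/7126733 946947543/7126733]
step 2: K = P̄·Hᵀ·S⁻¹ = [16372339694/25059462901 5672404398/25059462901; 206393316/1474086053 332505666/1474086053]
step 2: x' = x̄ + K·y = [6002493084/25059462901, -824971190/1474086053]
step 2: P' = (I − K·H)·P̄ = [183320104134/25059462901 6225944886/1474086053; 6225944886/1474086053 3944236608/1474086053]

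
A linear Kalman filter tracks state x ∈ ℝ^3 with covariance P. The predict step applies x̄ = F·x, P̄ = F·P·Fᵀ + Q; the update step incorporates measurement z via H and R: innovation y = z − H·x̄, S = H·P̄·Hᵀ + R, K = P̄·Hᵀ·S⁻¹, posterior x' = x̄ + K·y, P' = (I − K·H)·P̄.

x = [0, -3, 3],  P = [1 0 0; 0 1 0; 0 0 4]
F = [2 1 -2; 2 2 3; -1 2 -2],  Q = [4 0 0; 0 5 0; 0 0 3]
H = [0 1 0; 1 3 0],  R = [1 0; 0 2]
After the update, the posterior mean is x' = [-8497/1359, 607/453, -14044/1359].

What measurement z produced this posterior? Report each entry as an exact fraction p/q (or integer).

x̄ = F·x = [-9, 3, -12]
P̄ = F·P·Fᵀ + Q = [25 -18 16; -18 49 -22; 16 -22 24]
S = H·P̄·Hᵀ + R = [50 129; 129 360]
K = P̄·Hᵀ·S⁻¹ = [-913/453 872/1359; 111/151 43/453; -490/453 338/1359]
x' − x̄ = [3734/1359, -752/453, 2264/1359] = K·y
y = (KᵀK)⁻¹·Kᵀ·(x' − x̄) = [-2, -2]
z = y + H·x̄ = [-2, -2] + [3, 0] = [1, -2]

z = [1, -2]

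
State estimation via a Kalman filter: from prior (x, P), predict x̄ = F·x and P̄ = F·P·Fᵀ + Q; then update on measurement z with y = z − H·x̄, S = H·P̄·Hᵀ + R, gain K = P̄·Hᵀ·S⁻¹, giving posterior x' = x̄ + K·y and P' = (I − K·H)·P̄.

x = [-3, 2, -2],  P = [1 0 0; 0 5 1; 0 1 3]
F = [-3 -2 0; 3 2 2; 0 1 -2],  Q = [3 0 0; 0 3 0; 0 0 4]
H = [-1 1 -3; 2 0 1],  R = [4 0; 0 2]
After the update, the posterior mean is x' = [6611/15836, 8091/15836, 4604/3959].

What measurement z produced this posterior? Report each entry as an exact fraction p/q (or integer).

z = [-3, 2]

x̄ = F·x = [5, -9, 6]
P̄ = F·P·Fᵀ + Q = [32 -33 -6; -33 52 -4; -6 -4 17]
S = H·P̄·Hᵀ + R = [295 -143; -143 123]
K = P̄·Hᵀ·S⁻¹ = [2513/15836 10389/15836; 1921/15836 -6779/15836; -1328/3959 -1383/3959]
x' − x̄ = [-72569/15836, 150615/15836, -19150/3959] = K·y
y = (KᵀK)⁻¹·Kᵀ·(x' − x̄) = [29, -14]
z = y + H·x̄ = [29, -14] + [-32, 16] = [-3, 2]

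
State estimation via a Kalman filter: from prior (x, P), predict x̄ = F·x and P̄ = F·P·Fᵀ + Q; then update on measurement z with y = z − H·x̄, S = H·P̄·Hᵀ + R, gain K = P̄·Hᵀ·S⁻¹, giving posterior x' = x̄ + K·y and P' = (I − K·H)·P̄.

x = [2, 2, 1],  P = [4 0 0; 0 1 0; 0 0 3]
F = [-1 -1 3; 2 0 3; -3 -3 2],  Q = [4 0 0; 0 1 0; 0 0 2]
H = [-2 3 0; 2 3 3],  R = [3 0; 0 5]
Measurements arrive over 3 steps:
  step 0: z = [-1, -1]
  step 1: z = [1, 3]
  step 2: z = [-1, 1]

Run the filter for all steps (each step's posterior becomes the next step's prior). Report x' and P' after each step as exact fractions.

step 0: x' = [2194/1393, 16567/20895, -8703/3980], P' = [3667/1393 7135/4179 -1283/398; 7135/4179 90056/62685 -7211/2985; -1283/398 -7211/2985 38211/7960]
step 1: x' = [7775553275/118289031941, 41976790037/118289031941, 67658404124/118289031941], P' = [204798673779/118289031941 120014750271/118289031941 -232268282037/118289031941; 120014750271/118289031941 106228494314/118289031941 -170490137763/118289031941; -232268282037/118289031941 -170490137763/118289031941 358955592596/118289031941]
step 2: x' = [17451314438851195/17309305690468847, 7394316498381907/17309305690468847, -12890160476741963/17309305690468847], P' = [29907369305724021/17309305690468847 17516428363980849/17309305690468847 -33880118789830563/17309305690468847; 17516428363980849/17309305690468847 15510146936324846/17309305690468847 -24867354824724867/17309305690468847; -33880118789830563/17309305690468847 -24867354824724867/17309305690468847 52337154431017179/17309305690468847]

step 0: x̄ = F·x = [-1, 7, -10]
step 0: P̄ = F·P·Fᵀ + Q = [36 19 33; 19 44 -6; 33 -6 59]
step 0: y = z − H·x̄ = [-24, 10]
step 0: S = H·P̄·Hᵀ + R = [315 0; 0 1592]
step 0: K = P̄·Hᵀ·S⁻¹ = [-1/21 57/398; 94/315 19/199; -4/15 225/1592]
step 0: x' = x̄ + K·y = [2194/1393, 16567/20895, -8703/3980]
step 0: P' = (I − K·H)·P̄ = [3667/1393 7135/4179 -1283/398; 7135/4179 90056/62685 -7211/2985; -1283/398 -7211/2985 38211/7960]
step 1: x̄ = F·x = [-746197/83580, -95003/27860, -31975/2786]
step 1: P̄ = F·P·Fᵀ + Q = [44392693/501480 5365867/167160 631233/5572; 5365867/167160 894293/55720 226353/5572; 631233/5572 226353/5572 435251/2786]
step 1: y = z − H·x̄ = [-553787/83580, 782273/11940]
step 1: S = H·P̄·Hᵀ + R = [58341733/501480 -37521847/71640; -37521847/71640 314173891/71640]
step 1: K = P̄·Hᵀ·S⁻¹ = [-16517698915/118289031941 14567350452/118289031941; 26218660800/118289031941 9448914039/118289031941; -15644616405/118289031941 20171960085/118289031941]
step 1: x' = x̄ + K·y = [7775553275/118289031941, 41976790037/118289031941, 67658404124/118289031941]
step 1: P' = (I − K·H)·P̄ = [204798673779/118289031941 120014750271/118289031941 -232268282037/118289031941; 120014750271/118289031941 106228494314/118289031941 -170490137763/118289031941; -232268282037/118289031941 -170490137763/118289031941 358955592596/118289031941]
step 2: x̄ = F·x = [153222869060/118289031941, 218526318922/118289031941, -13940221688/118289031941]
step 2: P̄ = F·P·Fᵀ + Q = [6671363648563/118289031941 2395639052442/118289031941 8237246179281/118289031941; 2395639052442/118289031941 1380864675977/118289031941 2900605661328/118289031941; 8237246179281/118289031941 2900605661328/118289031941 11465011489581/118289031941]
step 2: y = z − H·x̄ = [-467422250587/118289031941, -801914997881/118289031941]
step 2: S = H·P̄·Hᵀ + R = [10720435144564/118289031941 -37575698634193/118289031941; -37575698634193/118289031941 322695309928559/118289031941]
step 2: K = P̄·Hᵀ·S⁻¹ = [-2421817839835165/17309305690468847 2144733466779780/17309305690468847; 3832528027004280/17309305690468847 1392246612552327/17309305690468847; -2280608964837825/17309305690468847 2929832247843162/17309305690468847]
step 2: x' = x̄ + K·y = [17451314438851195/17309305690468847, 7394316498381907/17309305690468847, -12890160476741963/17309305690468847]
step 2: P' = (I − K·H)·P̄ = [29907369305724021/17309305690468847 17516428363980849/17309305690468847 -33880118789830563/17309305690468847; 17516428363980849/17309305690468847 15510146936324846/17309305690468847 -24867354824724867/17309305690468847; -33880118789830563/17309305690468847 -24867354824724867/17309305690468847 52337154431017179/17309305690468847]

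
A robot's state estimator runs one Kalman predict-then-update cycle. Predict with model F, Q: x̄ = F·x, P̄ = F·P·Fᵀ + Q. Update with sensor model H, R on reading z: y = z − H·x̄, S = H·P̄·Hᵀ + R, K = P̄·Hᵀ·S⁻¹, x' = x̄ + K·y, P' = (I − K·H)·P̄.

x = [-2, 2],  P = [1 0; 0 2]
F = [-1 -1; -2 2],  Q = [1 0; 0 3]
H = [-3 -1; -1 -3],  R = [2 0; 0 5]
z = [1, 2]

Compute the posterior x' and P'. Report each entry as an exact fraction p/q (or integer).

x̄ = F·x = [0, 8]
P̄ = F·P·Fᵀ + Q = [4 -2; -2 15]
y = z − H·x̄ = [9, 26]
S = H·P̄·Hᵀ + R = [41 37; 37 132]
K = P̄·Hᵀ·S⁻¹ = [-1394/4043 452/4043; 31/311 -110/311]
x' = x̄ + K·y = [-794/4043, -93/311]
P' = (I − K·H)·P̄ = [1328/4043 -92/311; -92/311 214/311]

x' = [-794/4043, -93/311]
P' = [1328/4043 -92/311; -92/311 214/311]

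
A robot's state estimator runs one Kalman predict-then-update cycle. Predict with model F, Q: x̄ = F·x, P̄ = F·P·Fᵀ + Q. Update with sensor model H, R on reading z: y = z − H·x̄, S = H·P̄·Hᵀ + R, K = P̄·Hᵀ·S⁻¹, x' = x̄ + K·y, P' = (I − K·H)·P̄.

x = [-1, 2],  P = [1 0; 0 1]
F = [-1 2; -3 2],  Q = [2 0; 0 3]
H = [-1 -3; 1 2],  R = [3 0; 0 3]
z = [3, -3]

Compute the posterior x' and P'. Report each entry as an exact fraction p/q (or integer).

x' = [69/158, -97/79]
P' = [210/79 -147/158; -147/158 87/158]

x̄ = F·x = [5, 7]
P̄ = F·P·Fᵀ + Q = [7 7; 7 16]
y = z − H·x̄ = [29, -22]
S = H·P̄·Hᵀ + R = [196 -138; -138 102]
K = P̄·Hᵀ·S⁻¹ = [7/158 21/79; -19/79 9/158]
x' = x̄ + K·y = [69/158, -97/79]
P' = (I − K·H)·P̄ = [210/79 -147/158; -147/158 87/158]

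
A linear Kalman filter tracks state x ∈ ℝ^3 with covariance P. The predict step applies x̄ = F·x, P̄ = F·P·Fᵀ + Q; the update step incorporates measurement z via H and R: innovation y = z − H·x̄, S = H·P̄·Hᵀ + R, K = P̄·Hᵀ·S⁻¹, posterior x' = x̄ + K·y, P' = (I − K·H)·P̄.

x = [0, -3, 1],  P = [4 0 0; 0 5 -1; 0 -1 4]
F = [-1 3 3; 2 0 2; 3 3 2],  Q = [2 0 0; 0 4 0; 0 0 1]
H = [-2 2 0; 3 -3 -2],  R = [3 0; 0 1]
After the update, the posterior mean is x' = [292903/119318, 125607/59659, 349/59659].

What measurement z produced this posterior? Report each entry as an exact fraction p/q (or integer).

z = [-1, 1]

x̄ = F·x = [-6, 2, -7]
P̄ = F·P·Fᵀ + Q = [69 10 42; 10 36 34; 42 34 86]
S = H·P̄·Hᵀ + R = [343 -478; -478 1014]
K = P̄·Hᵀ·S⁻¹ = [-37599/59659 -24505/119318; -8530/59659 -12611/59659; -43484/59659 -29206/59659]
x' − x̄ = [1008811/119318, 6289/59659, 417962/59659] = K·y
y = (KᵀK)⁻¹·Kᵀ·(x' − x̄) = [-17, 11]
z = y + H·x̄ = [-17, 11] + [16, -10] = [-1, 1]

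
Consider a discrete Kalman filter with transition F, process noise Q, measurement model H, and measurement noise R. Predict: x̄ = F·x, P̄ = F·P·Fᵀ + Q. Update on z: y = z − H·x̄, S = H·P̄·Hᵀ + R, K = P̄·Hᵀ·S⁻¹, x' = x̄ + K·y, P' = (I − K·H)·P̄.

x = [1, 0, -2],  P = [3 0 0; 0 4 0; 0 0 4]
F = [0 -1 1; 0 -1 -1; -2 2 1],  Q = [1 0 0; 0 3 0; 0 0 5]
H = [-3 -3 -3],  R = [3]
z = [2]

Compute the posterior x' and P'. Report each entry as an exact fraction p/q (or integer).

x̄ = F·x = [-2, 2, -4]
P̄ = F·P·Fᵀ + Q = [9 0 -4; 0 11 -12; -4 -12 37]
y = z − H·x̄ = [-10]
S = H·P̄·Hᵀ + R = [228]
K = P̄·Hᵀ·S⁻¹ = [-5/76; 1/76; -21/76]
x' = x̄ + K·y = [-51/38, 71/38, -47/38]
P' = (I − K·H)·P̄ = [609/76 15/76 -619/76; 15/76 833/76 -849/76; -619/76 -849/76 1489/76]

x' = [-51/38, 71/38, -47/38]
P' = [609/76 15/76 -619/76; 15/76 833/76 -849/76; -619/76 -849/76 1489/76]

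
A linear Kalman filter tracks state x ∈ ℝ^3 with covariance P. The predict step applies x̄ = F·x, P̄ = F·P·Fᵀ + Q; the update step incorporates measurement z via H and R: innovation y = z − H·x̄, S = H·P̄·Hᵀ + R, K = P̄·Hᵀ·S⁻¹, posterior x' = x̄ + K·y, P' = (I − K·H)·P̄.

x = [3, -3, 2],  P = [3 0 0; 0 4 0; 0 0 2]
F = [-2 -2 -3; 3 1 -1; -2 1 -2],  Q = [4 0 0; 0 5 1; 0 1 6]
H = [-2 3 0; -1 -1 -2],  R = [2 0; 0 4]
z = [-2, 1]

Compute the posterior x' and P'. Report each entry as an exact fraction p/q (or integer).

x' = [35019/8839, 35061/17678, -131749/35356]
P' = [87354/8839 57223/8839 -137385/17678; 57223/8839 39432/8839 -91881/17678; -137385/17678 -91881/17678 62968/8839]

x̄ = F·x = [-6, 4, -13]
P̄ = F·P·Fᵀ + Q = [50 -20 16; -20 38 -9; 16 -9 30]
y = z − H·x̄ = [-26, -27]
S = H·P̄·Hᵀ + R = [784 124; 124 200]
K = P̄·Hᵀ·S⁻¹ = [-3039/17678 -1798/8839; 1925/8839 -2387/17678; -873/35356 -11303/35356]
x' = x̄ + K·y = [35019/8839, 35061/17678, -131749/35356]
P' = (I − K·H)·P̄ = [87354/8839 57223/8839 -137385/17678; 57223/8839 39432/8839 -91881/17678; -137385/17678 -91881/17678 62968/8839]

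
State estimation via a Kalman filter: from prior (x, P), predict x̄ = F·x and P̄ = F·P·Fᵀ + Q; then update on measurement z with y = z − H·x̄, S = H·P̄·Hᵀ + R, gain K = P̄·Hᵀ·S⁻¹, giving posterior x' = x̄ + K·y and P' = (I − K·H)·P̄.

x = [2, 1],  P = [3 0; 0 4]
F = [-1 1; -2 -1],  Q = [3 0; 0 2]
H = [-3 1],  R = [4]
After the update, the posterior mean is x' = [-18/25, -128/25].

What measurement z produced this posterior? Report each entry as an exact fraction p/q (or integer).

x̄ = F·x = [-1, -5]
P̄ = F·P·Fᵀ + Q = [10 2; 2 18]
S = H·P̄·Hᵀ + R = [100]
K = P̄·Hᵀ·S⁻¹ = [-7/25; 3/25]
x' − x̄ = [7/25, -3/25] = K·y
y = (KᵀK)⁻¹·Kᵀ·(x' − x̄) = [-1]
z = y + H·x̄ = [-1] + [-2] = [-3]

z = [-3]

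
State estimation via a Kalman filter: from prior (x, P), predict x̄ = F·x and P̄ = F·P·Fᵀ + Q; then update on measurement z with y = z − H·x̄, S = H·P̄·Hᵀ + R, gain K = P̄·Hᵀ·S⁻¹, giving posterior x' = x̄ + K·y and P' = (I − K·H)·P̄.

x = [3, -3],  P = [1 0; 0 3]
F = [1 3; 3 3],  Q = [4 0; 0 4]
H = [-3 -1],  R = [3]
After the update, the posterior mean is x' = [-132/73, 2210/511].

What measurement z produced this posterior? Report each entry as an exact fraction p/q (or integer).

x̄ = F·x = [-6, 0]
P̄ = F·P·Fᵀ + Q = [32 30; 30 40]
S = H·P̄·Hᵀ + R = [511]
K = P̄·Hᵀ·S⁻¹ = [-18/73; -130/511]
x' − x̄ = [306/73, 2210/511] = K·y
y = (KᵀK)⁻¹·Kᵀ·(x' − x̄) = [-17]
z = y + H·x̄ = [-17] + [18] = [1]

z = [1]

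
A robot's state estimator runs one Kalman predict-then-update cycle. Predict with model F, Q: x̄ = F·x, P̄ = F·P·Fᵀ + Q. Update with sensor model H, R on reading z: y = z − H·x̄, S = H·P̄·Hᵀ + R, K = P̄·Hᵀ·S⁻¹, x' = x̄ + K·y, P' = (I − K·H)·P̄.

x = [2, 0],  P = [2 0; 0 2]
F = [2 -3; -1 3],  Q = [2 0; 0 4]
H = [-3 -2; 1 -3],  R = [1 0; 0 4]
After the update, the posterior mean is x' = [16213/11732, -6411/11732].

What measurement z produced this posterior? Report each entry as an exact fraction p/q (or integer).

z = [-3, 3]

x̄ = F·x = [4, -2]
P̄ = F·P·Fᵀ + Q = [28 -22; -22 24]
S = H·P̄·Hᵀ + R = [85 -94; -94 380]
K = P̄·Hᵀ·S⁻¹ = [-1591/5866 2115/11732; -499/5866 -3149/11732]
x' − x̄ = [-30715/11732, 17053/11732] = K·y
y = (KᵀK)⁻¹·Kᵀ·(x' − x̄) = [5, -7]
z = y + H·x̄ = [5, -7] + [-8, 10] = [-3, 3]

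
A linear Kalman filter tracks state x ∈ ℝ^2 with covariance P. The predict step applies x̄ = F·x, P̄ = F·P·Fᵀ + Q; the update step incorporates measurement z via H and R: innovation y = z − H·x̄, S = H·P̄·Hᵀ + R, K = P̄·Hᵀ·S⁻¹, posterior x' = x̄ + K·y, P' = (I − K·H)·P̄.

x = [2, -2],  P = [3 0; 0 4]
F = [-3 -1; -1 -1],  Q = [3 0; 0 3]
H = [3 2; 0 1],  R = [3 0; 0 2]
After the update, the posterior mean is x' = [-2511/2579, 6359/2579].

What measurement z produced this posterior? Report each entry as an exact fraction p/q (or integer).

z = [2, 3]

x̄ = F·x = [-4, 0]
P̄ = F·P·Fᵀ + Q = [34 13; 13 10]
S = H·P̄·Hᵀ + R = [505 59; 59 12]
K = P̄·Hᵀ·S⁻¹ = [769/2579 -987/2579; 118/2579 1569/2579]
x' − x̄ = [7805/2579, 6359/2579] = K·y
y = (KᵀK)⁻¹·Kᵀ·(x' − x̄) = [14, 3]
z = y + H·x̄ = [14, 3] + [-12, 0] = [2, 3]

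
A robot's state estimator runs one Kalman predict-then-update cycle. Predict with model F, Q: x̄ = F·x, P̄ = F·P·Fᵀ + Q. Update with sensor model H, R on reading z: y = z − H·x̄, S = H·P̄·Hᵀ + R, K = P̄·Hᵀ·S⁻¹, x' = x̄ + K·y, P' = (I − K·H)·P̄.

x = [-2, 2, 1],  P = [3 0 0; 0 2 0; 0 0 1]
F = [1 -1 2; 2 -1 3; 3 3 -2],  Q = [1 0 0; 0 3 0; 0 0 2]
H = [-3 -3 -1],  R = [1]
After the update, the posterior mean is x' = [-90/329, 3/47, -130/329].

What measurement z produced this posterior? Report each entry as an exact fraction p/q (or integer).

z = [1]

x̄ = F·x = [-2, -3, -2]
P̄ = F·P·Fᵀ + Q = [10 14 -1; 14 26 6; -1 6 51]
S = H·P̄·Hᵀ + R = [658]
K = P̄·Hᵀ·S⁻¹ = [-71/658; -9/47; -33/329]
x' − x̄ = [568/329, 144/47, 528/329] = K·y
y = (KᵀK)⁻¹·Kᵀ·(x' − x̄) = [-16]
z = y + H·x̄ = [-16] + [17] = [1]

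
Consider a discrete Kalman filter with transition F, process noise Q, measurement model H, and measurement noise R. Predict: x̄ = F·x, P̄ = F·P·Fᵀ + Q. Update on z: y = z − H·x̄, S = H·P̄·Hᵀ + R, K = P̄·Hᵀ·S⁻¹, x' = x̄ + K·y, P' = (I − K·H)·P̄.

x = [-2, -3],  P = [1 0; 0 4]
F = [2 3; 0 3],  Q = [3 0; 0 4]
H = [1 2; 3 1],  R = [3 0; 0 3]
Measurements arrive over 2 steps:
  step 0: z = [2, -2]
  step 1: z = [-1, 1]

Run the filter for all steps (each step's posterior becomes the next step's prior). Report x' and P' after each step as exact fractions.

step 0: x̄ = F·x = [-13, -9]
step 0: P̄ = F·P·Fᵀ + Q = [43 36; 36 40]
step 0: y = z − H·x̄ = [33, 46]
step 0: S = H·P̄·Hᵀ + R = [350 461; 461 646]
step 0: K = P̄·Hᵀ·S⁻¹ = [-1775/13579 4735/13579; 6708/13579 -1676/13579]
step 0: x' = x̄ + K·y = [-17292/13579, 22057/13579]
step 0: P' = (I − K·H)·P̄ = [6747/13579 -6036/13579; -6036/13579 13080/13579]
step 1: x̄ = F·x = [31587/13579, 66171/13579]
step 1: P̄ = F·P·Fᵀ + Q = [113013/13579 81504/13579; 81504/13579 172036/13579]
step 1: y = z − H·x̄ = [-177508/13579, -147353/13579]
step 1: S = H·P̄·Hᵀ + R = [1167910/13579 1253639/13579; 1253639/13579 1718914/13579]
step 1: K = P̄·Hᵀ·S⁻¹ = [-1294959/10700987 3562503/10700987; 5138516/10700987 -1154432/10700987]
step 1: x' = x̄ + K·y = [3161658/10700987, -2498245/10700987]
step 1: P' = (I − K·H)·P̄ = [5051979/10700987 -4468428/10700987; -4468428/10700987 9941988/10700987]

step 0: x' = [-17292/13579, 22057/13579], P' = [6747/13579 -6036/13579; -6036/13579 13080/13579]
step 1: x' = [3161658/10700987, -2498245/10700987], P' = [5051979/10700987 -4468428/10700987; -4468428/10700987 9941988/10700987]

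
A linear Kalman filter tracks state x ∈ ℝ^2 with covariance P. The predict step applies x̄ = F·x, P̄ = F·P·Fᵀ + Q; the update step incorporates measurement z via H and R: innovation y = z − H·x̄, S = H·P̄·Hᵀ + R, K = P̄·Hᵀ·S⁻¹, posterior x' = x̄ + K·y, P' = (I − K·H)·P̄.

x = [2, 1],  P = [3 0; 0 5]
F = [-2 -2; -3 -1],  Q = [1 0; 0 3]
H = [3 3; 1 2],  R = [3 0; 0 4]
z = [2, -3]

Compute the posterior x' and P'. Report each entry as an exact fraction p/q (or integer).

x̄ = F·x = [-6, -7]
P̄ = F·P·Fᵀ + Q = [33 28; 28 35]
y = z − H·x̄ = [41, 17]
S = H·P̄·Hᵀ + R = [1119 561; 561 289]
K = P̄·Hᵀ·S⁻¹ = [29/85 -512/1445; -7/170 1211/2890]
x' = x̄ + K·y = [167/85, -133/85]
P' = (I − K·H)·P̄ = [3034/1445 -2541/1445; -2541/1445 4963/2890]

x' = [167/85, -133/85]
P' = [3034/1445 -2541/1445; -2541/1445 4963/2890]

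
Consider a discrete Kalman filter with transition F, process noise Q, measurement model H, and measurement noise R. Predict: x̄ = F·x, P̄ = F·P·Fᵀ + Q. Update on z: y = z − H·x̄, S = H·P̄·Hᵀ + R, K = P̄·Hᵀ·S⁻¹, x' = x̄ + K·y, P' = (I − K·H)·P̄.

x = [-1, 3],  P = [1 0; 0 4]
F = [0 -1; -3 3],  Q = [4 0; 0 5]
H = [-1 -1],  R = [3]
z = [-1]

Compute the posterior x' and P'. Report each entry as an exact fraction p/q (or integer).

x̄ = F·x = [-3, 12]
P̄ = F·P·Fᵀ + Q = [8 -12; -12 50]
y = z − H·x̄ = [8]
S = H·P̄·Hᵀ + R = [37]
K = P̄·Hᵀ·S⁻¹ = [4/37; -38/37]
x' = x̄ + K·y = [-79/37, 140/37]
P' = (I − K·H)·P̄ = [280/37 -292/37; -292/37 406/37]

x' = [-79/37, 140/37]
P' = [280/37 -292/37; -292/37 406/37]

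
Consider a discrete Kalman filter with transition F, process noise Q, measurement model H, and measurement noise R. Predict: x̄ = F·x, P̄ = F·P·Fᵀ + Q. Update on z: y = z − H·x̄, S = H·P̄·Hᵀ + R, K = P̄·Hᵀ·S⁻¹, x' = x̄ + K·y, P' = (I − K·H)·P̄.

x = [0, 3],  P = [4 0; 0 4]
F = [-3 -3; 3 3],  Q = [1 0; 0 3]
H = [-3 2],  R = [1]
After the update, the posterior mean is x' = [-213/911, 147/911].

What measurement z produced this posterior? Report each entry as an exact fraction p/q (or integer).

z = [1]

x̄ = F·x = [-9, 9]
P̄ = F·P·Fᵀ + Q = [73 -72; -72 75]
S = H·P̄·Hᵀ + R = [1822]
K = P̄·Hᵀ·S⁻¹ = [-363/1822; 183/911]
x' − x̄ = [7986/911, -8052/911] = K·y
y = (KᵀK)⁻¹·Kᵀ·(x' − x̄) = [-44]
z = y + H·x̄ = [-44] + [45] = [1]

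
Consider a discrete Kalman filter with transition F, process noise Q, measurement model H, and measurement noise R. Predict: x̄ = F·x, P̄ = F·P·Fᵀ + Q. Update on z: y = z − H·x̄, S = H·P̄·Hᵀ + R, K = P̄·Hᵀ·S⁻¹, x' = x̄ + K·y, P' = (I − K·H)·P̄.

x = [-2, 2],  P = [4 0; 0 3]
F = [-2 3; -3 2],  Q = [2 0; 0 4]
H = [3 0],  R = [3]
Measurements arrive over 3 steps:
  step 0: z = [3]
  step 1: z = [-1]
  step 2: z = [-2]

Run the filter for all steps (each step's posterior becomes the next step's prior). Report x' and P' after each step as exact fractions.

step 0: x̄ = F·x = [10, 10]
step 0: P̄ = F·P·Fᵀ + Q = [45 42; 42 52]
step 0: y = z − H·x̄ = [-27]
step 0: S = H·P̄·Hᵀ + R = [408]
step 0: K = P̄·Hᵀ·S⁻¹ = [45/136; 21/68]
step 0: x' = x̄ + K·y = [145/136, 113/68]
step 0: P' = (I − K·H)·P̄ = [45/136 21/68; 21/68 445/34]
step 1: x̄ = F·x = [97/34, 1/8]
step 1: P̄ = F·P·Fᵀ + Q = [1996/17 153/2; 153/2 445/8]
step 1: y = z − H·x̄ = [-325/34]
step 1: S = H·P̄·Hᵀ + R = [18015/17]
step 1: K = P̄·Hᵀ·S⁻¹ = [1996/6005; 2601/12010]
step 1: x' = x̄ + K·y = [-779/2402, -18689/9608]
step 1: P' = (I − K·H)·P̄ = [1996/6005 2601/12010; 2601/12010 284507/48040]
step 2: x̄ = F·x = [-49835/9608, -14015/4804]
step 2: P̄ = F·P·Fᵀ + Q = [2595667/48040 833799/24020; 833799/24020 337263/12010]
step 2: y = z − H·x̄ = [130289/9608]
step 2: S = H·P̄·Hᵀ + R = [23505123/48040]
step 2: K = P̄·Hᵀ·S⁻¹ = [2595667/7835041; 1667598/7835041]
step 2: x' = x̄ + K·y = [-5440509/7835041, -244226/7835041]
step 2: P' = (I − K·H)·P̄ = [2595667/7835041 1667598/7835041; 1667598/7835041 46361958/7835041]

step 0: x' = [145/136, 113/68], P' = [45/136 21/68; 21/68 445/34]
step 1: x' = [-779/2402, -18689/9608], P' = [1996/6005 2601/12010; 2601/12010 284507/48040]
step 2: x' = [-5440509/7835041, -244226/7835041], P' = [2595667/7835041 1667598/7835041; 1667598/7835041 46361958/7835041]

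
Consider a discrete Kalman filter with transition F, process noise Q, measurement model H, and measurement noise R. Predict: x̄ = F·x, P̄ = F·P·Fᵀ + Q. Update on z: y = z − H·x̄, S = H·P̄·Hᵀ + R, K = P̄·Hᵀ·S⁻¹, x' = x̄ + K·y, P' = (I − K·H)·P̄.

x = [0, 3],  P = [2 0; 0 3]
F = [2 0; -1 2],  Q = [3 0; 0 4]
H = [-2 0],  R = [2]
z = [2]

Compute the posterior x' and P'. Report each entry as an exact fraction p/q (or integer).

x' = [-22/23, 146/23]
P' = [11/23 -4/23; -4/23 382/23]

x̄ = F·x = [0, 6]
P̄ = F·P·Fᵀ + Q = [11 -4; -4 18]
y = z − H·x̄ = [2]
S = H·P̄·Hᵀ + R = [46]
K = P̄·Hᵀ·S⁻¹ = [-11/23; 4/23]
x' = x̄ + K·y = [-22/23, 146/23]
P' = (I − K·H)·P̄ = [11/23 -4/23; -4/23 382/23]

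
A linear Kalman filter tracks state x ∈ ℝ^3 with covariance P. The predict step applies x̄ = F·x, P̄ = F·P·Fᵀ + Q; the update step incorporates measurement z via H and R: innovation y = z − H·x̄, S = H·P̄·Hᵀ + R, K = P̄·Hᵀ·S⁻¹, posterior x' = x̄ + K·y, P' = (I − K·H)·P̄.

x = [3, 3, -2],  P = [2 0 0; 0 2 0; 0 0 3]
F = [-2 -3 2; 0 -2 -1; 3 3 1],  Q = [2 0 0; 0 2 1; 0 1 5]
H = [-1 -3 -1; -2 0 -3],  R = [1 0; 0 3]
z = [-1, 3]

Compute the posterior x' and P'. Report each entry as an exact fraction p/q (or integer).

x' = [-68115/4787, 10439/4787, 40858/4787]
P' = [138318/4787 -14901/4787 -92082/4787; -14901/4787 13835/28722 28181/14361; -92082/4787 28181/14361 188638/14361]

x̄ = F·x = [-19, -4, 16]
P̄ = F·P·Fᵀ + Q = [40 6 -24; 6 13 -14; -24 -14 44]
y = z − H·x̄ = [-16, 13]
S = H·P̄·Hᵀ + R = [106 2; 2 271]
K = P̄·Hᵀ·S⁻¹ = [-1533/4787 -130/4787; -8461/28722 1621/14361; 3065/14361 -4474/14361]
x' = x̄ + K·y = [-68115/4787, 10439/4787, 40858/4787]
P' = (I − K·H)·P̄ = [138318/4787 -14901/4787 -92082/4787; -14901/4787 13835/28722 28181/14361; -92082/4787 28181/14361 188638/14361]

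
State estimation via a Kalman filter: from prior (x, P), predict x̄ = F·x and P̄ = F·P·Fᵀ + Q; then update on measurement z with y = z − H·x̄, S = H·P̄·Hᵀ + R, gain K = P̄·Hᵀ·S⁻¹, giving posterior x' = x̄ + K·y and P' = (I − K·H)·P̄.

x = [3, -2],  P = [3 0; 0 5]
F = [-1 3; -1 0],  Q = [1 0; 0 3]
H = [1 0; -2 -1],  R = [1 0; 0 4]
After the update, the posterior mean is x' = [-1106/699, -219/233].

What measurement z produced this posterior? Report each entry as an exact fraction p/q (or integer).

x̄ = F·x = [-9, -3]
P̄ = F·P·Fᵀ + Q = [49 3; 3 6]
S = H·P̄·Hᵀ + R = [50 -101; -101 218]
K = P̄·Hᵀ·S⁻¹ = [481/699 -101/699; -186/233 -99/233]
x' − x̄ = [5185/699, 480/233] = K·y
y = (KᵀK)⁻¹·Kᵀ·(x' − x̄) = [7, -18]
z = y + H·x̄ = [7, -18] + [-9, 21] = [-2, 3]

z = [-2, 3]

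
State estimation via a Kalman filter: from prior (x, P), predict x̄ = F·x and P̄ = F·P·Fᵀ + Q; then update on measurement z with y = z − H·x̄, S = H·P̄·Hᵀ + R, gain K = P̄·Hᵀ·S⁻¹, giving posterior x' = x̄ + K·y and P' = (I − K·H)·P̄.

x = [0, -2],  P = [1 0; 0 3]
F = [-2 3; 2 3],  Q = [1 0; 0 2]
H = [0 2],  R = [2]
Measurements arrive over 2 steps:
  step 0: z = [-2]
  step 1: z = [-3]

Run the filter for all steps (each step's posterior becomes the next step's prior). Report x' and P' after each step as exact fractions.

step 0: x' = [-172/67, -72/67], P' = [1086/67 23/67; 23/67 33/67]
step 1: x' = [-36083/10169, -15713/10169], P' = [183770/10169 -4047/10169; -4047/10169 5051/10169]

step 0: x̄ = F·x = [-6, -6]
step 0: P̄ = F·P·Fᵀ + Q = [32 23; 23 33]
step 0: y = z − H·x̄ = [10]
step 0: S = H·P̄·Hᵀ + R = [134]
step 0: K = P̄·Hᵀ·S⁻¹ = [23/67; 33/67]
step 0: x' = x̄ + K·y = [-172/67, -72/67]
step 0: P' = (I − K·H)·P̄ = [1086/67 23/67; 23/67 33/67]
step 1: x̄ = F·x = [128/67, -560/67]
step 1: P̄ = F·P·Fᵀ + Q = [4432/67 -4047/67; -4047/67 5051/67]
step 1: y = z − H·x̄ = [919/67]
step 1: S = H·P̄·Hᵀ + R = [20338/67]
step 1: K = P̄·Hᵀ·S⁻¹ = [-4047/10169; 5051/10169]
step 1: x' = x̄ + K·y = [-36083/10169, -15713/10169]
step 1: P' = (I − K·H)·P̄ = [183770/10169 -4047/10169; -4047/10169 5051/10169]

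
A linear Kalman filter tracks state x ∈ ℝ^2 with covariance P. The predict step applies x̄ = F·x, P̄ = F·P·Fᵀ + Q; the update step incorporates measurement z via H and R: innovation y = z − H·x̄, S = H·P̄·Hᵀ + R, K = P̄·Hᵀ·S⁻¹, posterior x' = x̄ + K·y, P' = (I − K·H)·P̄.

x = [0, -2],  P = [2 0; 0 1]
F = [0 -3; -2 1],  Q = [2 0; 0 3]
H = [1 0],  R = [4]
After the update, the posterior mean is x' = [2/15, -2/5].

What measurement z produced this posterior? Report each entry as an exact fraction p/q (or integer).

z = [-2]

x̄ = F·x = [6, -2]
P̄ = F·P·Fᵀ + Q = [11 -3; -3 12]
S = H·P̄·Hᵀ + R = [15]
K = P̄·Hᵀ·S⁻¹ = [11/15; -1/5]
x' − x̄ = [-88/15, 8/5] = K·y
y = (KᵀK)⁻¹·Kᵀ·(x' − x̄) = [-8]
z = y + H·x̄ = [-8] + [6] = [-2]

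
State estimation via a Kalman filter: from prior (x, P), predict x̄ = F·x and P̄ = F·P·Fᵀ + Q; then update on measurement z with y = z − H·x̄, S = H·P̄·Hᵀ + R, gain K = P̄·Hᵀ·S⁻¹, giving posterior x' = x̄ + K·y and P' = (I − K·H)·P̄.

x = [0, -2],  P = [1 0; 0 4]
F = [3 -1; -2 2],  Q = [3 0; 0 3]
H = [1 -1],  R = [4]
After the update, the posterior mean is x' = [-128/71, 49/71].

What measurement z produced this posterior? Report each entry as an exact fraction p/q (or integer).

x̄ = F·x = [2, -4]
P̄ = F·P·Fᵀ + Q = [16 -14; -14 23]
S = H·P̄·Hᵀ + R = [71]
K = P̄·Hᵀ·S⁻¹ = [30/71; -37/71]
x' − x̄ = [-270/71, 333/71] = K·y
y = (KᵀK)⁻¹·Kᵀ·(x' − x̄) = [-9]
z = y + H·x̄ = [-9] + [6] = [-3]

z = [-3]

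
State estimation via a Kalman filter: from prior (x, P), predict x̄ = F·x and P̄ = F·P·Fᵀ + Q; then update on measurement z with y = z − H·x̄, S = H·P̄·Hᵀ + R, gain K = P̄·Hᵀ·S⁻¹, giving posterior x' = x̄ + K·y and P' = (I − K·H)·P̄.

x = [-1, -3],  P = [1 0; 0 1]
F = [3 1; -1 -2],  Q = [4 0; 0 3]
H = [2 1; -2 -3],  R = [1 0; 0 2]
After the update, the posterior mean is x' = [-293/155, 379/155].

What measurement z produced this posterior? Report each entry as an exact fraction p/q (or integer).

x̄ = F·x = [-6, 7]
P̄ = F·P·Fᵀ + Q = [14 -5; -5 8]
S = H·P̄·Hᵀ + R = [45 -40; -40 70]
K = P̄·Hᵀ·S⁻¹ = [109/155 67/310; -14/31 -71/155]
x' − x̄ = [637/155, -706/155] = K·y
y = (KᵀK)⁻¹·Kᵀ·(x' − x̄) = [4, 6]
z = y + H·x̄ = [4, 6] + [-5, -9] = [-1, -3]

z = [-1, -3]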